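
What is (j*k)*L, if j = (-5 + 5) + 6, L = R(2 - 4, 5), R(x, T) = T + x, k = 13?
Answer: 234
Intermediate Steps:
L = 3 (L = 5 + (2 - 4) = 5 - 2 = 3)
j = 6 (j = 0 + 6 = 6)
(j*k)*L = (6*13)*3 = 78*3 = 234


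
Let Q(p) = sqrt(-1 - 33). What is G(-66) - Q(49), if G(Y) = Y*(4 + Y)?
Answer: 4092 - I*sqrt(34) ≈ 4092.0 - 5.831*I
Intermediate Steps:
Q(p) = I*sqrt(34) (Q(p) = sqrt(-34) = I*sqrt(34))
G(-66) - Q(49) = -66*(4 - 66) - I*sqrt(34) = -66*(-62) - I*sqrt(34) = 4092 - I*sqrt(34)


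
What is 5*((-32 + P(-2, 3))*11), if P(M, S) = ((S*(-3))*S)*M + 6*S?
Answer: 2200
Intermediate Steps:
P(M, S) = 6*S - 3*M*S² (P(M, S) = ((-3*S)*S)*M + 6*S = (-3*S²)*M + 6*S = -3*M*S² + 6*S = 6*S - 3*M*S²)
5*((-32 + P(-2, 3))*11) = 5*((-32 + 3*3*(2 - 1*(-2)*3))*11) = 5*((-32 + 3*3*(2 + 6))*11) = 5*((-32 + 3*3*8)*11) = 5*((-32 + 72)*11) = 5*(40*11) = 5*440 = 2200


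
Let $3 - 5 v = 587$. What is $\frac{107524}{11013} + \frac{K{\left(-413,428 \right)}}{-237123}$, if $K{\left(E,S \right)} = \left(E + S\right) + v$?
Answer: $\frac{42495890959}{4352392665} \approx 9.7638$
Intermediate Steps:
$v = - \frac{584}{5}$ ($v = \frac{3}{5} - \frac{587}{5} = - \frac{584}{5} \approx -116.8$)
$K{\left(E,S \right)} = - \frac{584}{5} + E + S$ ($K{\left(E,S \right)} = \left(E + S\right) - \frac{584}{5} = - \frac{584}{5} + E + S$)
$\frac{107524}{11013} + \frac{K{\left(-413,428 \right)}}{-237123} = \frac{107524}{11013} + \frac{- \frac{584}{5} - 413 + 428}{-237123} = 107524 \cdot \frac{1}{11013} - - \frac{509}{1185615} = \frac{107524}{11013} + \frac{509}{1185615} = \frac{42495890959}{4352392665}$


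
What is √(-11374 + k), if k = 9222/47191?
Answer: 2*I*√6332338633873/47191 ≈ 106.65*I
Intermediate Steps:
k = 9222/47191 (k = 9222*(1/47191) = 9222/47191 ≈ 0.19542)
√(-11374 + k) = √(-11374 + 9222/47191) = √(-536741212/47191) = 2*I*√6332338633873/47191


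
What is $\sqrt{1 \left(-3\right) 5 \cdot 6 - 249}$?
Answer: $i \sqrt{339} \approx 18.412 i$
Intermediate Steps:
$\sqrt{1 \left(-3\right) 5 \cdot 6 - 249} = \sqrt{\left(-3\right) 5 \cdot 6 - 249} = \sqrt{\left(-15\right) 6 - 249} = \sqrt{-90 - 249} = \sqrt{-339} = i \sqrt{339}$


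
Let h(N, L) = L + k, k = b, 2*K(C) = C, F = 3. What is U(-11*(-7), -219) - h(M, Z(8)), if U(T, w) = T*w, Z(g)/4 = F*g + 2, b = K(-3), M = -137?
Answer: -33931/2 ≈ -16966.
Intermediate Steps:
K(C) = C/2
b = -3/2 (b = (½)*(-3) = -3/2 ≈ -1.5000)
k = -3/2 ≈ -1.5000
Z(g) = 8 + 12*g (Z(g) = 4*(3*g + 2) = 4*(2 + 3*g) = 8 + 12*g)
h(N, L) = -3/2 + L (h(N, L) = L - 3/2 = -3/2 + L)
U(-11*(-7), -219) - h(M, Z(8)) = -11*(-7)*(-219) - (-3/2 + (8 + 12*8)) = 77*(-219) - (-3/2 + (8 + 96)) = -16863 - (-3/2 + 104) = -16863 - 1*205/2 = -16863 - 205/2 = -33931/2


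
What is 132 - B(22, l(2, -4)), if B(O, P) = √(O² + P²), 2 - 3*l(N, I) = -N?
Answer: 132 - 2*√1093/3 ≈ 109.96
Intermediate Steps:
l(N, I) = ⅔ + N/3 (l(N, I) = ⅔ - (-1)*N/3 = ⅔ + N/3)
132 - B(22, l(2, -4)) = 132 - √(22² + (⅔ + (⅓)*2)²) = 132 - √(484 + (⅔ + ⅔)²) = 132 - √(484 + (4/3)²) = 132 - √(484 + 16/9) = 132 - √(4372/9) = 132 - 2*√1093/3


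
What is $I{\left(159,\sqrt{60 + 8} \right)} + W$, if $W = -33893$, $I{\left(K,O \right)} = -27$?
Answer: $-33920$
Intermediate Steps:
$I{\left(159,\sqrt{60 + 8} \right)} + W = -27 - 33893 = -33920$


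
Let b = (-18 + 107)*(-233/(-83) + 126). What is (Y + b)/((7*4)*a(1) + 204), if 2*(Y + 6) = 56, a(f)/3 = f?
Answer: 105925/2656 ≈ 39.881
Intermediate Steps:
a(f) = 3*f
Y = 22 (Y = -6 + (1/2)*56 = -6 + 28 = 22)
b = 951499/83 (b = 89*(-233*(-1/83) + 126) = 89*(233/83 + 126) = 89*(10691/83) = 951499/83 ≈ 11464.)
(Y + b)/((7*4)*a(1) + 204) = (22 + 951499/83)/((7*4)*(3*1) + 204) = 953325/(83*(28*3 + 204)) = 953325/(83*(84 + 204)) = (953325/83)/288 = (953325/83)*(1/288) = 105925/2656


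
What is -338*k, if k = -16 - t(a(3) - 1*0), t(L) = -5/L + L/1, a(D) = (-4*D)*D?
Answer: -120835/18 ≈ -6713.1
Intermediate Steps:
a(D) = -4*D²
t(L) = L - 5/L (t(L) = -5/L + L*1 = -5/L + L = L - 5/L)
k = 715/36 (k = -16 - ((-4*3² - 1*0) - 5/(-4*3² - 1*0)) = -16 - ((-4*9 + 0) - 5/(-4*9 + 0)) = -16 - ((-36 + 0) - 5/(-36 + 0)) = -16 - (-36 - 5/(-36)) = -16 - (-36 - 5*(-1/36)) = -16 - (-36 + 5/36) = -16 - 1*(-1291/36) = -16 + 1291/36 = 715/36 ≈ 19.861)
-338*k = -338*715/36 = -120835/18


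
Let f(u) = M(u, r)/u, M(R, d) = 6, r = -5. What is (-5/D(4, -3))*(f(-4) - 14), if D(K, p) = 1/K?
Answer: 310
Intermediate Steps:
f(u) = 6/u
(-5/D(4, -3))*(f(-4) - 14) = (-5/(1/4))*(6/(-4) - 14) = (-5/¼)*(6*(-¼) - 14) = (-5*4)*(-3/2 - 14) = -20*(-31/2) = 310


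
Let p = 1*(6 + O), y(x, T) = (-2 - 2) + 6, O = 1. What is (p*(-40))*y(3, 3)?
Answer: -560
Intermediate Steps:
y(x, T) = 2 (y(x, T) = -4 + 6 = 2)
p = 7 (p = 1*(6 + 1) = 1*7 = 7)
(p*(-40))*y(3, 3) = (7*(-40))*2 = -280*2 = -560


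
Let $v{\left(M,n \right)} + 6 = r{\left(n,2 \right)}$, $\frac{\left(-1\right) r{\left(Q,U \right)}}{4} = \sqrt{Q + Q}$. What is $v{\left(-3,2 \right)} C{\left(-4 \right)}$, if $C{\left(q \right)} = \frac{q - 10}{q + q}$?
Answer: $- \frac{49}{2} \approx -24.5$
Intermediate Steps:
$C{\left(q \right)} = \frac{-10 + q}{2 q}$
$r{\left(Q,U \right)} = - 4 \sqrt{2} \sqrt{Q}$ ($r{\left(Q,U \right)} = - 4 \sqrt{Q + Q} = - 4 \sqrt{2 Q} = - 4 \sqrt{2} \sqrt{Q}$)
$v{\left(M,n \right)} = -6 - 4 \sqrt{2} \sqrt{n}$
$v{\left(-3,2 \right)} C{\left(-4 \right)} = \left(-6 - 4 \sqrt{2} \sqrt{2}\right) \frac{-10 - 4}{2 \left(-4\right)} = \left(-6 - 8\right) \frac{1}{2} \left(- \frac{1}{4}\right) \left(-14\right) = \left(-14\right) \frac{7}{4} = - \frac{49}{2}$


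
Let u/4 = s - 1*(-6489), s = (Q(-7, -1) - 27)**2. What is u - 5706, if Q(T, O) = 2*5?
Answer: 21406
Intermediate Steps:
Q(T, O) = 10
s = 289 (s = (10 - 27)**2 = (-17)**2 = 289)
u = 27112 (u = 4*(289 - 1*(-6489)) = 4*(289 + 6489) = 4*6778 = 27112)
u - 5706 = 27112 - 5706 = 21406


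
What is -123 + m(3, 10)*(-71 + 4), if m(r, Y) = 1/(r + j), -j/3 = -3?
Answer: -1543/12 ≈ -128.58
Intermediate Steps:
j = 9 (j = -3*(-3) = 9)
m(r, Y) = 1/(9 + r) (m(r, Y) = 1/(r + 9) = 1/(9 + r))
-123 + m(3, 10)*(-71 + 4) = -123 + (-71 + 4)/(9 + 3) = -123 - 67/12 = -1543/12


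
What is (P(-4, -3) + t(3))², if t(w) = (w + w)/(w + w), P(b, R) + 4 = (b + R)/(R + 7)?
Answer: 361/16 ≈ 22.563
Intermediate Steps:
P(b, R) = -4 + (R + b)/(7 + R) (P(b, R) = -4 + (b + R)/(R + 7) = -4 + (R + b)/(7 + R))
t(w) = 1 (t(w) = (2*w)/((2*w)) = (2*w)*(1/(2*w)) = 1)
(P(-4, -3) + t(3))² = ((-28 - 4 - 3*(-3))/(7 - 3) + 1)² = ((-28 - 4 + 9)/4 + 1)² = ((¼)*(-23) + 1)² = (-23/4 + 1)² = (-19/4)² = 361/16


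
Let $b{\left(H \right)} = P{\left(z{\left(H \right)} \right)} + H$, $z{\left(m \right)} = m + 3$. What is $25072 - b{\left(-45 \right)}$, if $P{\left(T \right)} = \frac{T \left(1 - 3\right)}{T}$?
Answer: $25119$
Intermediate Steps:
$z{\left(m \right)} = 3 + m$
$P{\left(T \right)} = -2$ ($P{\left(T \right)} = \frac{T \left(-2\right)}{T} = \frac{\left(-2\right) T}{T} = -2$)
$b{\left(H \right)} = -2 + H$
$25072 - b{\left(-45 \right)} = 25072 - \left(-2 - 45\right) = 25072 - -47 = 25072 + 47 = 25119$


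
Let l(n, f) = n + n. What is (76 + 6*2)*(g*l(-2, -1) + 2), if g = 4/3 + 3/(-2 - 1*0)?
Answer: 704/3 ≈ 234.67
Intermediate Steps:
l(n, f) = 2*n
g = -1/6 (g = 4*(1/3) + 3/(-2 + 0) = 4/3 + 3/(-2) = 4/3 + 3*(-1/2) = 4/3 - 3/2 = -1/6 ≈ -0.16667)
(76 + 6*2)*(g*l(-2, -1) + 2) = (76 + 6*2)*(-(-2)/3 + 2) = (76 + 12)*(-1/6*(-4) + 2) = 88*(2/3 + 2) = 88*(8/3) = 704/3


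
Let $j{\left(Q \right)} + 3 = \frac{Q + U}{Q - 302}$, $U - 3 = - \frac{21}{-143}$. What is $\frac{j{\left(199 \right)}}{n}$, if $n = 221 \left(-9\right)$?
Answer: $\frac{73094}{29295981} \approx 0.002495$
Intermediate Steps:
$U = \frac{450}{143}$ ($U = 3 - \frac{21}{-143} = 3 - - \frac{21}{143} = 3 + \frac{21}{143} = \frac{450}{143} \approx 3.1469$)
$n = -1989$
$j{\left(Q \right)} = -3 + \frac{\frac{450}{143} + Q}{-302 + Q}$ ($j{\left(Q \right)} = -3 + \frac{Q + \frac{450}{143}}{Q - 302} = -3 + \frac{\frac{450}{143} + Q}{-302 + Q}$)
$\frac{j{\left(199 \right)}}{n} = \frac{\frac{2}{143} \frac{1}{-302 + 199} \left(65004 - 28457\right)}{-1989} = \frac{2 \left(65004 - 28457\right)}{143 \left(-103\right)} \left(- \frac{1}{1989}\right) = \frac{2}{143} \left(- \frac{1}{103}\right) 36547 \left(- \frac{1}{1989}\right) = \left(- \frac{73094}{14729}\right) \left(- \frac{1}{1989}\right) = \frac{73094}{29295981}$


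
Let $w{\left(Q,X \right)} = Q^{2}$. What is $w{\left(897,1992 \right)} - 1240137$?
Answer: $-435528$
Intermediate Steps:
$w{\left(897,1992 \right)} - 1240137 = 897^{2} - 1240137 = 804609 - 1240137 = -435528$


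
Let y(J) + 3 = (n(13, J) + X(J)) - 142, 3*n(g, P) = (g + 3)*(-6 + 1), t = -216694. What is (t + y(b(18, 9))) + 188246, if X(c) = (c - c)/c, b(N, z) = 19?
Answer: -85859/3 ≈ -28620.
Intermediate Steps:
X(c) = 0 (X(c) = 0/c = 0)
n(g, P) = -5 - 5*g/3 (n(g, P) = ((g + 3)*(-6 + 1))/3 = ((3 + g)*(-5))/3 = (-15 - 5*g)/3 = -5 - 5*g/3)
y(J) = -515/3 (y(J) = -3 + (((-5 - 5/3*13) + 0) - 142) = -3 + (((-5 - 65/3) + 0) - 142) = -3 + ((-80/3 + 0) - 142) = -3 + (-80/3 - 142) = -3 - 506/3 = -515/3)
(t + y(b(18, 9))) + 188246 = (-216694 - 515/3) + 188246 = -650597/3 + 188246 = -85859/3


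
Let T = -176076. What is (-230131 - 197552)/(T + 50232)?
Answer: 142561/41948 ≈ 3.3985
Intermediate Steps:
(-230131 - 197552)/(T + 50232) = (-230131 - 197552)/(-176076 + 50232) = -427683/(-125844) = -427683*(-1/125844) = 142561/41948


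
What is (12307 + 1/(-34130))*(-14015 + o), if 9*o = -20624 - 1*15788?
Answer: -68275901994223/307170 ≈ -2.2227e+8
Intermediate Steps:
o = -36412/9 (o = (-20624 - 1*15788)/9 = (-20624 - 15788)/9 = (⅑)*(-36412) = -36412/9 ≈ -4045.8)
(12307 + 1/(-34130))*(-14015 + o) = (12307 + 1/(-34130))*(-14015 - 36412/9) = (12307 - 1/34130)*(-162547/9) = (420037909/34130)*(-162547/9) = -68275901994223/307170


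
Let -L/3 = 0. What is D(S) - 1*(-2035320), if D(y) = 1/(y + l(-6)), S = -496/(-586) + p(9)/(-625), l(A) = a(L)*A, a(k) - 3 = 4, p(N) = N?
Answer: 15344047305715/7538887 ≈ 2.0353e+6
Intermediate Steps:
L = 0 (L = -3*0 = 0)
a(k) = 7 (a(k) = 3 + 4 = 7)
l(A) = 7*A
S = 152363/183125 (S = -496/(-586) + 9/(-625) = -496*(-1/586) + 9*(-1/625) = 248/293 - 9/625 = 152363/183125 ≈ 0.83202)
D(y) = 1/(-42 + y) (D(y) = 1/(y + 7*(-6)) = 1/(y - 42) = 1/(-42 + y))
D(S) - 1*(-2035320) = 1/(-42 + 152363/183125) - 1*(-2035320) = 1/(-7538887/183125) + 2035320 = -183125/7538887 + 2035320 = 15344047305715/7538887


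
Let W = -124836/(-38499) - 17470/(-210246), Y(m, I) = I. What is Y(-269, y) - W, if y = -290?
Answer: -395709077641/1349043459 ≈ -293.33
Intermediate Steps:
W = 4486474531/1349043459 (W = -124836*(-1/38499) - 17470*(-1/210246) = 41612/12833 + 8735/105123 = 4486474531/1349043459 ≈ 3.3257)
Y(-269, y) - W = -290 - 1*4486474531/1349043459 = -290 - 4486474531/1349043459 = -395709077641/1349043459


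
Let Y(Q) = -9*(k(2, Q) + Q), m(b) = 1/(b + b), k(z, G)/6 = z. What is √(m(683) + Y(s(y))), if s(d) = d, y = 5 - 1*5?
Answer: I*√201521882/1366 ≈ 10.392*I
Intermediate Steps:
k(z, G) = 6*z
y = 0 (y = 5 - 5 = 0)
m(b) = 1/(2*b)
Y(Q) = -108 - 9*Q (Y(Q) = -9*(6*2 + Q) = -9*(12 + Q) = -108 - 9*Q)
√(m(683) + Y(s(y))) = √((½)/683 + (-108 - 9*0)) = √((½)*(1/683) + (-108 + 0)) = √(1/1366 - 108) = √(-147527/1366) = I*√201521882/1366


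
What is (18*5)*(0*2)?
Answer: 0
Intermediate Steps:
(18*5)*(0*2) = 90*0 = 0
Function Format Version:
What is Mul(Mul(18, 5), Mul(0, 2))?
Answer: 0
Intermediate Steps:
Mul(Mul(18, 5), Mul(0, 2)) = Mul(90, 0) = 0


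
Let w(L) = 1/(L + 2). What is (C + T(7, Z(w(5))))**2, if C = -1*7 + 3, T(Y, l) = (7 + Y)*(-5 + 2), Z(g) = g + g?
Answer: 2116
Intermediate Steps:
w(L) = 1/(2 + L)
Z(g) = 2*g
T(Y, l) = -21 - 3*Y (T(Y, l) = (7 + Y)*(-3) = -21 - 3*Y)
C = -4 (C = -7 + 3 = -4)
(C + T(7, Z(w(5))))**2 = (-4 + (-21 - 3*7))**2 = (-4 + (-21 - 21))**2 = (-4 - 42)**2 = (-46)**2 = 2116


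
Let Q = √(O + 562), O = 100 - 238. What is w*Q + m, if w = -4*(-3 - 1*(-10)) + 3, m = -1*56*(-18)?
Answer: 1008 - 50*√106 ≈ 493.22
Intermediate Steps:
O = -138
m = 1008 (m = -56*(-18) = 1008)
Q = 2*√106 (Q = √(-138 + 562) = √424 = 2*√106 ≈ 20.591)
w = -25 (w = -4*(-3 + 10) + 3 = -4*7 + 3 = -28 + 3 = -25)
w*Q + m = -50*√106 + 1008 = 1008 - 50*√106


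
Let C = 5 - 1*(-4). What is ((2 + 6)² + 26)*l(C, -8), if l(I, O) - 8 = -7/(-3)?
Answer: 930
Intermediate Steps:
C = 9 (C = 5 + 4 = 9)
l(I, O) = 31/3 (l(I, O) = 8 - 7/(-3) = 8 - 7*(-⅓) = 8 + 7/3 = 31/3)
((2 + 6)² + 26)*l(C, -8) = ((2 + 6)² + 26)*(31/3) = (8² + 26)*(31/3) = (64 + 26)*(31/3) = 90*(31/3) = 930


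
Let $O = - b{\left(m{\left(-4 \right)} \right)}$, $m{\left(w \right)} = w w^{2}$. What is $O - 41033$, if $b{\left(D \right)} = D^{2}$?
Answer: $-45129$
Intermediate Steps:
$m{\left(w \right)} = w^{3}$
$O = -4096$ ($O = - \left(\left(-4\right)^{3}\right)^{2} = - \left(-64\right)^{2} = \left(-1\right) 4096 = -4096$)
$O - 41033 = -4096 - 41033 = -45129$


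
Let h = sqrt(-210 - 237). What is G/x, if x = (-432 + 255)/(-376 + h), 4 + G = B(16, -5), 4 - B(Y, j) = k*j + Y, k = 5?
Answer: 1128/59 - 3*I*sqrt(447)/59 ≈ 19.119 - 1.075*I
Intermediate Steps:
h = I*sqrt(447) (h = sqrt(-447) = I*sqrt(447) ≈ 21.142*I)
B(Y, j) = 4 - Y - 5*j (B(Y, j) = 4 - (5*j + Y) = 4 - (Y + 5*j) = 4 + (-Y - 5*j) = 4 - Y - 5*j)
G = 9 (G = -4 + (4 - 1*16 - 5*(-5)) = -4 + (4 - 16 + 25) = -4 + 13 = 9)
x = -177/(-376 + I*sqrt(447)) (x = (-432 + 255)/(-376 + I*sqrt(447)) = -177/(-376 + I*sqrt(447)) ≈ 0.46926 + 0.026386*I)
G/x = 9/(66552/141823 + 177*I*sqrt(447)/141823)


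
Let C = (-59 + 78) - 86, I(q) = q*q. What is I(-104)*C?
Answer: -724672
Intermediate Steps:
I(q) = q²
C = -67 (C = 19 - 86 = -67)
I(-104)*C = (-104)²*(-67) = 10816*(-67) = -724672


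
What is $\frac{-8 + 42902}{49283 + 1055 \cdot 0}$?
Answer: $\frac{42894}{49283} \approx 0.87036$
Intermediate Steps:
$\frac{-8 + 42902}{49283 + 1055 \cdot 0} = \frac{42894}{49283 + 0} = \frac{42894}{49283}$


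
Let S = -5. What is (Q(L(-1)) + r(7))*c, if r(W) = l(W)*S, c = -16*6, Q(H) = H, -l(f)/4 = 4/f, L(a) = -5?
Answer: -4320/7 ≈ -617.14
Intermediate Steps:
l(f) = -16/f
c = -96
r(W) = 80/W (r(W) = -16/W*(-5) = 80/W)
(Q(L(-1)) + r(7))*c = (-5 + 80/7)*(-96) = (45/7)*(-96) = -4320/7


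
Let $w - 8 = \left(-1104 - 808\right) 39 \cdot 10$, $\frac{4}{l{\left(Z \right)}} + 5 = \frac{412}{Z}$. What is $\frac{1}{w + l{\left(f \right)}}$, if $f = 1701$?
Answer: $- \frac{8093}{6034730300} \approx -1.3411 \cdot 10^{-6}$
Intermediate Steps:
$l{\left(Z \right)} = \frac{4}{-5 + \frac{412}{Z}}$
$w = -745672$ ($w = 8 + \left(-1104 - 808\right) 39 \cdot 10 = 8 + \left(-1104 - 808\right) 390 = 8 - 745680 = -745672$)
$\frac{1}{w + l{\left(f \right)}} = \frac{1}{-745672 - \frac{6804}{-412 + 5 \cdot 1701}} = \frac{1}{-745672 - \frac{6804}{-412 + 8505}} = \frac{1}{-745672 - \frac{6804}{8093}} = \frac{1}{- \frac{6034730300}{8093}} = - \frac{8093}{6034730300}$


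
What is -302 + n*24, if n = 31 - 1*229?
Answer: -5054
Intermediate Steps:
n = -198 (n = 31 - 229 = -198)
-302 + n*24 = -302 - 198*24 = -302 - 4752 = -5054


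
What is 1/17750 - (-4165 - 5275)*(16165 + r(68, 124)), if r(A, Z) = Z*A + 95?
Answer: 4137391520001/17750 ≈ 2.3309e+8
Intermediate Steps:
r(A, Z) = 95 + A*Z (r(A, Z) = A*Z + 95 = 95 + A*Z)
1/17750 - (-4165 - 5275)*(16165 + r(68, 124)) = 1/17750 - (-4165 - 5275)*(16165 + (95 + 68*124)) = 1/17750 - (-9440)*(16165 + (95 + 8432)) = 1/17750 - (-9440)*(16165 + 8527) = 1/17750 - (-9440)*24692 = 1/17750 - 1*(-233092480) = 1/17750 + 233092480 = 4137391520001/17750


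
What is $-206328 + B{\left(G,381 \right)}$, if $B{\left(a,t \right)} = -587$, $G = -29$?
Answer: $-206915$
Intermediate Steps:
$-206328 + B{\left(G,381 \right)} = -206328 - 587 = -206915$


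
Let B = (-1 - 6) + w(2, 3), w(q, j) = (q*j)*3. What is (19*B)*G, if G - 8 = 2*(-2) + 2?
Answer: 1254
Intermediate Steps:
G = 6 (G = 8 + (2*(-2) + 2) = 8 + (-4 + 2) = 8 - 2 = 6)
w(q, j) = 3*j*q (w(q, j) = (j*q)*3 = 3*j*q)
B = 11 (B = (-1 - 6) + 3*3*2 = -7 + 18 = 11)
(19*B)*G = (19*11)*6 = 209*6 = 1254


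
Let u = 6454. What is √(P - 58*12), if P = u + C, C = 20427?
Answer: √26185 ≈ 161.82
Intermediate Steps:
P = 26881 (P = 6454 + 20427 = 26881)
√(P - 58*12) = √(26881 - 58*12) = √(26881 - 696) = √26185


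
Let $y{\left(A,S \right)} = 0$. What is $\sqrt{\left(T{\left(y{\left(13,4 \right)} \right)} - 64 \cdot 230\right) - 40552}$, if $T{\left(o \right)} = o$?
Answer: $14 i \sqrt{282} \approx 235.1 i$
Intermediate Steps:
$\sqrt{\left(T{\left(y{\left(13,4 \right)} \right)} - 64 \cdot 230\right) - 40552} = \sqrt{\left(0 - 64 \cdot 230\right) - 40552} = \sqrt{\left(0 - 14720\right) - 40552} = \sqrt{-14720 - 40552} = \sqrt{-55272} = 14 i \sqrt{282}$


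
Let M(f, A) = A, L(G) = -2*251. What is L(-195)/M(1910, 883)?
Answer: -502/883 ≈ -0.56852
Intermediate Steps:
L(G) = -502
L(-195)/M(1910, 883) = -502/883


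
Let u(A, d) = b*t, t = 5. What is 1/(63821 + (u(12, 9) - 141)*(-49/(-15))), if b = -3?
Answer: 5/316557 ≈ 1.5795e-5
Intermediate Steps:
u(A, d) = -15 (u(A, d) = -3*5 = -15)
1/(63821 + (u(12, 9) - 141)*(-49/(-15))) = 1/(63821 + (-15 - 141)*(-49/(-15))) = 1/(63821 - (-7644)*(-1)/15) = 1/(63821 - 156*49/15) = 1/(63821 - 2548/5) = 1/(316557/5) = 5/316557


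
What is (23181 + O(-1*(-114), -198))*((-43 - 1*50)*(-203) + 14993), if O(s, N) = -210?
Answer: 778073712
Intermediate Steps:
(23181 + O(-1*(-114), -198))*((-43 - 1*50)*(-203) + 14993) = (23181 - 210)*((-43 - 1*50)*(-203) + 14993) = 22971*((-43 - 50)*(-203) + 14993) = 22971*(-93*(-203) + 14993) = 22971*(18879 + 14993) = 22971*33872 = 778073712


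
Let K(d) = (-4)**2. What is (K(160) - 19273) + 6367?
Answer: -12890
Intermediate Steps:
K(d) = 16
(K(160) - 19273) + 6367 = (16 - 19273) + 6367 = -19257 + 6367 = -12890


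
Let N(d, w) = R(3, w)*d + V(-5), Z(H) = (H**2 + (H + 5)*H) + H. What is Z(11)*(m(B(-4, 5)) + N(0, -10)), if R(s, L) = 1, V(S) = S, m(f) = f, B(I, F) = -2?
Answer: -2156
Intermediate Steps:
Z(H) = H + H**2 + H*(5 + H) (Z(H) = (H**2 + (5 + H)*H) + H = (H**2 + H*(5 + H)) + H = H + H**2 + H*(5 + H))
N(d, w) = -5 + d (N(d, w) = 1*d - 5 = d - 5 = -5 + d)
Z(11)*(m(B(-4, 5)) + N(0, -10)) = (2*11*(3 + 11))*(-2 + (-5 + 0)) = (2*11*14)*(-2 - 5) = 308*(-7) = -2156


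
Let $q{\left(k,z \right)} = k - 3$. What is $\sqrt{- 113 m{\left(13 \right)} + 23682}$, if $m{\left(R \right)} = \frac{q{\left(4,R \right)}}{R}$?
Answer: $\frac{\sqrt{4000789}}{13} \approx 153.86$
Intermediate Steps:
$q{\left(k,z \right)} = -3 + k$
$m{\left(R \right)} = \frac{1}{R}$ ($m{\left(R \right)} = \frac{-3 + 4}{R} = 1 \frac{1}{R} = \frac{1}{R}$)
$\sqrt{- 113 m{\left(13 \right)} + 23682} = \sqrt{- \frac{113}{13} + 23682} = \sqrt{\frac{307753}{13}} = \frac{\sqrt{4000789}}{13}$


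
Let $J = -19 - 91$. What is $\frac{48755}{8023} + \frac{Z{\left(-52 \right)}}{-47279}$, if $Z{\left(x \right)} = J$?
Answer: $\frac{2305970175}{379319417} \approx 6.0792$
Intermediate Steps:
$J = -110$
$Z{\left(x \right)} = -110$
$\frac{48755}{8023} + \frac{Z{\left(-52 \right)}}{-47279} = \frac{48755}{8023} - \frac{110}{-47279} = 48755 \cdot \frac{1}{8023} - - \frac{110}{47279} = \frac{48755}{8023} + \frac{110}{47279} = \frac{2305970175}{379319417}$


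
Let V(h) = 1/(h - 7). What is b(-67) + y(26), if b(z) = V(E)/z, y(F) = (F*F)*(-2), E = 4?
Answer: -271751/201 ≈ -1352.0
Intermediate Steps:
V(h) = 1/(-7 + h)
y(F) = -2*F**2 (y(F) = F**2*(-2) = -2*F**2)
b(z) = -1/(3*z) (b(z) = 1/((-7 + 4)*z) = 1/((-3)*z) = -1/(3*z))
b(-67) + y(26) = -1/3/(-67) - 2*26**2 = -1/3*(-1/67) - 2*676 = 1/201 - 1352 = -271751/201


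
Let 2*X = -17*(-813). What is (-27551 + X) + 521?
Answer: -40239/2 ≈ -20120.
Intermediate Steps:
X = 13821/2 (X = (-17*(-813))/2 = (1/2)*13821 = 13821/2 ≈ 6910.5)
(-27551 + X) + 521 = (-27551 + 13821/2) + 521 = -41281/2 + 521 = -40239/2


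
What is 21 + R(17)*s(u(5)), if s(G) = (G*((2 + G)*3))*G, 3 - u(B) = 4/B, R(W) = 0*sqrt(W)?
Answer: 21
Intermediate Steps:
R(W) = 0
u(B) = 3 - 4/B
s(G) = G**2*(6 + 3*G) (s(G) = (G*(6 + 3*G))*G = G**2*(6 + 3*G))
21 + R(17)*s(u(5)) = 21 + 0*(3*(3 - 4/5)**2*(2 + (3 - 4/5))) = 21 + 0*(3*(11/5)**2*(2 + 11/5)) = 21 + 0*(3*(121/25)*(21/5)) = 21 + 0*(7623/125) = 21 + 0 = 21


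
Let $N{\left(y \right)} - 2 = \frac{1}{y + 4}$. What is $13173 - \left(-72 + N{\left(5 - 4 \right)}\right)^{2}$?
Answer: $\frac{207524}{25} \approx 8301.0$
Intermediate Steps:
$N{\left(y \right)} = 2 + \frac{1}{4 + y}$ ($N{\left(y \right)} = 2 + \frac{1}{y + 4} = 2 + \frac{1}{4 + y}$)
$13173 - \left(-72 + N{\left(5 - 4 \right)}\right)^{2} = 13173 - \left(-72 + \frac{9 + 2 \left(5 - 4\right)}{4 + \left(5 - 4\right)}\right)^{2} = 13173 - \left(-72 + \frac{9 + 2 \cdot 1}{4 + 1}\right)^{2} = 13173 - \left(-72 + \frac{9 + 2}{5}\right)^{2} = 13173 - \left(-72 + \frac{1}{5} \cdot 11\right)^{2} = 13173 - \left(-72 + \frac{11}{5}\right)^{2} = 13173 - \left(- \frac{349}{5}\right)^{2} = 13173 - \frac{121801}{25} = \frac{207524}{25}$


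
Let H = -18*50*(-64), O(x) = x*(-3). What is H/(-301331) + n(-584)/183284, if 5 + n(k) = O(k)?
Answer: -10030733143/55229151004 ≈ -0.18162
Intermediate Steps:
O(x) = -3*x
n(k) = -5 - 3*k
H = 57600 (H = -900*(-64) = 57600)
H/(-301331) + n(-584)/183284 = 57600/(-301331) + (-5 - 3*(-584))/183284 = 57600*(-1/301331) + (-5 + 1752)*(1/183284) = -57600/301331 + 1747*(1/183284) = -57600/301331 + 1747/183284 = -10030733143/55229151004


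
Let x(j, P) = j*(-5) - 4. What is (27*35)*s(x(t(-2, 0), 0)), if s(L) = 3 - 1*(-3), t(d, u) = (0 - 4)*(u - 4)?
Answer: 5670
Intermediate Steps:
t(d, u) = 16 - 4*u (t(d, u) = -4*(-4 + u) = 16 - 4*u)
x(j, P) = -4 - 5*j (x(j, P) = -5*j - 4 = -4 - 5*j)
s(L) = 6 (s(L) = 3 + 3 = 6)
(27*35)*s(x(t(-2, 0), 0)) = (27*35)*6 = 945*6 = 5670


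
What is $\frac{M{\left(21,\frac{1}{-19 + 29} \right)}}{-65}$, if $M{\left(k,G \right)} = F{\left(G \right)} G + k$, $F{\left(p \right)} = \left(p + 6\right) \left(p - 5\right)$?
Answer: $- \frac{18011}{65000} \approx -0.27709$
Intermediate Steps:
$F{\left(p \right)} = \left(-5 + p\right) \left(6 + p\right)$ ($F{\left(p \right)} = \left(6 + p\right) \left(-5 + p\right) = \left(-5 + p\right) \left(6 + p\right)$)
$M{\left(k,G \right)} = k + G \left(-30 + G + G^{2}\right)$ ($M{\left(k,G \right)} = \left(-30 + G + G^{2}\right) G + k = G \left(-30 + G + G^{2}\right) + k = k + G \left(-30 + G + G^{2}\right)$)
$\frac{M{\left(21,\frac{1}{-19 + 29} \right)}}{-65} = \frac{21 + \frac{-30 + \frac{1}{-19 + 29} + \left(\frac{1}{-19 + 29}\right)^{2}}{-19 + 29}}{-65} = \left(21 + \frac{-30 + \frac{1}{10} + \left(\frac{1}{10}\right)^{2}}{10}\right) \left(- \frac{1}{65}\right) = \left(21 + \frac{-30 + \frac{1}{10} + \frac{1}{100}}{10}\right) \left(- \frac{1}{65}\right) = \left(21 + \frac{1}{10} \left(- \frac{2989}{100}\right)\right) \left(- \frac{1}{65}\right) = \left(21 - \frac{2989}{1000}\right) \left(- \frac{1}{65}\right) = \frac{18011}{1000} \left(- \frac{1}{65}\right) = - \frac{18011}{65000}$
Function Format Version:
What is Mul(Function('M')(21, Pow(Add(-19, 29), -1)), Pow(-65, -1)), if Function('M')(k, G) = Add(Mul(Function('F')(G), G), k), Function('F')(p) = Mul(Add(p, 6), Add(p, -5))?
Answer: Rational(-18011, 65000) ≈ -0.27709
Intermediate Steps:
Function('F')(p) = Mul(Add(-5, p), Add(6, p)) (Function('F')(p) = Mul(Add(6, p), Add(-5, p)) = Mul(Add(-5, p), Add(6, p)))
Function('M')(k, G) = Add(k, Mul(G, Add(-30, G, Pow(G, 2)))) (Function('M')(k, G) = Add(Mul(Add(-30, G, Pow(G, 2)), G), k) = Add(Mul(G, Add(-30, G, Pow(G, 2))), k) = Add(k, Mul(G, Add(-30, G, Pow(G, 2)))))
Mul(Function('M')(21, Pow(Add(-19, 29), -1)), Pow(-65, -1)) = Mul(Add(21, Mul(Pow(Add(-19, 29), -1), Add(-30, Pow(Add(-19, 29), -1), Pow(Pow(Add(-19, 29), -1), 2)))), Pow(-65, -1)) = Mul(Add(21, Mul(Pow(10, -1), Add(-30, Pow(10, -1), Pow(Pow(10, -1), 2)))), Rational(-1, 65)) = Mul(Add(21, Mul(Rational(1, 10), Add(-30, Rational(1, 10), Pow(Rational(1, 10), 2)))), Rational(-1, 65)) = Mul(Add(21, Mul(Rational(1, 10), Add(-30, Rational(1, 10), Rational(1, 100)))), Rational(-1, 65)) = Mul(Add(21, Mul(Rational(1, 10), Rational(-2989, 100))), Rational(-1, 65)) = Mul(Add(21, Rational(-2989, 1000)), Rational(-1, 65)) = Mul(Rational(18011, 1000), Rational(-1, 65)) = Rational(-18011, 65000)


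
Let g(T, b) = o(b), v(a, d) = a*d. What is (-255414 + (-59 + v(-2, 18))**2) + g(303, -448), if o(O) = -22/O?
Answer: -55191125/224 ≈ -2.4639e+5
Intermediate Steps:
g(T, b) = -22/b
(-255414 + (-59 + v(-2, 18))**2) + g(303, -448) = (-255414 + (-59 - 2*18)**2) - 22/(-448) = (-255414 + (-59 - 36)**2) - 22*(-1/448) = (-255414 + (-95)**2) + 11/224 = (-255414 + 9025) + 11/224 = -246389 + 11/224 = -55191125/224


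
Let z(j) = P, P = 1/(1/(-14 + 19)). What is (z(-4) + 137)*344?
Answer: 48848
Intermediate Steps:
P = 5 (P = 1/(1/5) = 1/(⅕) = 5)
z(j) = 5
(z(-4) + 137)*344 = (5 + 137)*344 = 142*344 = 48848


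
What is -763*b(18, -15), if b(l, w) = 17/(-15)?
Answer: 12971/15 ≈ 864.73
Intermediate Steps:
b(l, w) = -17/15 (b(l, w) = 17*(-1/15) = -17/15)
-763*b(18, -15) = -763*(-17/15) = 12971/15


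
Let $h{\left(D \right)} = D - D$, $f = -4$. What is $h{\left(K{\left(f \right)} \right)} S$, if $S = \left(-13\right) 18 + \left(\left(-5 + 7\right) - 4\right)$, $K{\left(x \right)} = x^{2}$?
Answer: $0$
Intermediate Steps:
$h{\left(D \right)} = 0$
$S = -236$ ($S = -234 + \left(2 - 4\right) = -234 - 2 = -236$)
$h{\left(K{\left(f \right)} \right)} S = 0 \left(-236\right) = 0$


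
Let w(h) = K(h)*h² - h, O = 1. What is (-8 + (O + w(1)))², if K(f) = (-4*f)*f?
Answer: 144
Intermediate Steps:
K(f) = -4*f²
w(h) = -h - 4*h⁴ (w(h) = (-4*h²)*h² - h = -4*h⁴ - h = -h - 4*h⁴)
(-8 + (O + w(1)))² = (-8 + (1 + (-1*1 - 4*1⁴)))² = (-8 + (1 + (-1 - 4*1)))² = (-8 + (1 + (-1 - 4)))² = (-8 + (1 - 5))² = (-8 - 4)² = (-12)² = 144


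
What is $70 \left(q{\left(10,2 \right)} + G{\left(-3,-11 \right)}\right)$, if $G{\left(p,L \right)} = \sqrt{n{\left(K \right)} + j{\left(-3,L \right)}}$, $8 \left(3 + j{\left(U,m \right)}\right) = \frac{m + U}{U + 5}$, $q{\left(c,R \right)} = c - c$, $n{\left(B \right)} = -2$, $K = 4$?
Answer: $\frac{35 i \sqrt{94}}{2} \approx 169.67 i$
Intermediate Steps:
$q{\left(c,R \right)} = 0$
$j{\left(U,m \right)} = -3 + \frac{U + m}{8 \left(5 + U\right)}$ ($j{\left(U,m \right)} = -3 + \frac{\left(m + U\right) \frac{1}{U + 5}}{8} = -3 + \frac{\left(U + m\right) \frac{1}{5 + U}}{8} = -3 + \frac{\frac{1}{5 + U} \left(U + m\right)}{8} = -3 + \frac{U + m}{8 \left(5 + U\right)}$)
$G{\left(p,L \right)} = \sqrt{- \frac{83}{16} + \frac{L}{16}}$ ($G{\left(p,L \right)} = \sqrt{-2 + \frac{-120 + L - -69}{8 \left(5 - 3\right)}} = \sqrt{-2 + \frac{-120 + L + 69}{8 \cdot 2}} = \sqrt{-2 + \frac{1}{8} \cdot \frac{1}{2} \left(-51 + L\right)} = \sqrt{-2 + \left(- \frac{51}{16} + \frac{L}{16}\right)} = \sqrt{- \frac{83}{16} + \frac{L}{16}}$)
$70 \left(q{\left(10,2 \right)} + G{\left(-3,-11 \right)}\right) = 70 \left(0 + \frac{\sqrt{-83 - 11}}{4}\right) = 70 \left(0 + \frac{\sqrt{-94}}{4}\right) = 70 \left(0 + \frac{i \sqrt{94}}{4}\right) = 70 \frac{i \sqrt{94}}{4} = \frac{35 i \sqrt{94}}{2}$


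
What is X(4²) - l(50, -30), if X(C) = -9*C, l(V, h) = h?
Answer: -114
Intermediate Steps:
X(4²) - l(50, -30) = -9*4² - 1*(-30) = -9*16 + 30 = -144 + 30 = -114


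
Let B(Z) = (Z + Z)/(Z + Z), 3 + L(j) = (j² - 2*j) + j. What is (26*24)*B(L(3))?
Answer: 624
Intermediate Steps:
L(j) = -3 + j² - j (L(j) = -3 + ((j² - 2*j) + j) = -3 + (j² - j) = -3 + j² - j)
B(Z) = 1 (B(Z) = (2*Z)/((2*Z)) = (2*Z)*(1/(2*Z)) = 1)
(26*24)*B(L(3)) = (26*24)*1 = 624*1 = 624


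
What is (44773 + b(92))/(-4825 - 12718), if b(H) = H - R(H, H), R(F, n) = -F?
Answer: -44957/17543 ≈ -2.5627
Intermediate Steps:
b(H) = 2*H (b(H) = H - (-1)*H = H + H = 2*H)
(44773 + b(92))/(-4825 - 12718) = (44773 + 2*92)/(-4825 - 12718) = (44773 + 184)/(-17543) = 44957*(-1/17543) = -44957/17543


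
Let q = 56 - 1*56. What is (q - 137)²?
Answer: 18769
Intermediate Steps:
q = 0 (q = 56 - 56 = 0)
(q - 137)² = (0 - 137)² = (-137)² = 18769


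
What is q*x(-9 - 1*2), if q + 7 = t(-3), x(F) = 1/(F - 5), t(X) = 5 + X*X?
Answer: -7/16 ≈ -0.43750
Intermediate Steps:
t(X) = 5 + X²
x(F) = 1/(-5 + F)
q = 7 (q = -7 + (5 + (-3)²) = -7 + (5 + 9) = -7 + 14 = 7)
q*x(-9 - 1*2) = 7/(-5 + (-9 - 1*2)) = 7/(-5 + (-9 - 2)) = 7/(-5 - 11) = 7/(-16) = 7*(-1/16) = -7/16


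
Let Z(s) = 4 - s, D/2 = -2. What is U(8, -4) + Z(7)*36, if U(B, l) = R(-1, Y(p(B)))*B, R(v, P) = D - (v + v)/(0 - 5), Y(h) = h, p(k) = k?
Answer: -716/5 ≈ -143.20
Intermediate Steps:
D = -4 (D = 2*(-2) = -4)
R(v, P) = -4 + 2*v/5 (R(v, P) = -4 - (v + v)/(0 - 5) = -4 - 2*v/(-5) = -4 - 2*v*(-1)/5 = -4 - (-2)*v/5 = -4 + 2*v/5)
U(B, l) = -22*B/5 (U(B, l) = (-4 + (2/5)*(-1))*B = (-4 - 2/5)*B = -22*B/5)
U(8, -4) + Z(7)*36 = -22/5*8 + (4 - 1*7)*36 = -176/5 + (4 - 7)*36 = -176/5 - 3*36 = -176/5 - 108 = -716/5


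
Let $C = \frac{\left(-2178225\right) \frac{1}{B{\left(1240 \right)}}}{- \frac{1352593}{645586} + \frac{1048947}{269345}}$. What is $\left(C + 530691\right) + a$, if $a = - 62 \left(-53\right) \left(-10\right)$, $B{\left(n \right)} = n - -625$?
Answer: $\frac{58021627455061337141}{116701008461161} \approx 4.9718 \cdot 10^{5}$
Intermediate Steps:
$B{\left(n \right)} = 625 + n$ ($B{\left(n \right)} = n + 625 = 625 + n$)
$a = -32860$ ($a = - \left(-3286\right) \left(-10\right) = \left(-1\right) 32860 = -32860$)
$C = - \frac{75752288166904650}{116701008461161}$ ($C = \frac{\left(-2178225\right) \frac{1}{625 + 1240}}{- \frac{1352593}{645586} + \frac{1048947}{269345}} = \frac{\left(-2178225\right) \frac{1}{1865}}{\left(-1352593\right) \frac{1}{645586} + 1048947 \cdot \frac{1}{269345}} = \frac{\left(-2178225\right) \frac{1}{1865}}{- \frac{1352593}{645586} + \frac{1048947}{269345}} = - \frac{435645}{373 \cdot \frac{312871336357}{173885361170}} = \left(- \frac{435645}{373}\right) \frac{173885361170}{312871336357} = - \frac{75752288166904650}{116701008461161} \approx -649.11$)
$\left(C + 530691\right) + a = \left(- \frac{75752288166904650}{116701008461161} + 530691\right) - 32860 = \frac{61856422593095087601}{116701008461161} - 32860 = \frac{58021627455061337141}{116701008461161}$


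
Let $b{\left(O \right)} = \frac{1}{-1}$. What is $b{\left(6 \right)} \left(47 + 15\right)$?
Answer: $-62$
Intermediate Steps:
$b{\left(O \right)} = -1$
$b{\left(6 \right)} \left(47 + 15\right) = - (47 + 15) = \left(-1\right) 62 = -62$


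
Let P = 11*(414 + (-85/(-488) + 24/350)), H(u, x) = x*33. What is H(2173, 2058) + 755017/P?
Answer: 26492508030674/389139641 ≈ 68080.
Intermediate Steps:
H(u, x) = 33*x
P = 389139641/85400 (P = 11*(414 + (-85*(-1/488) + 24*(1/350))) = 11*(414 + (85/488 + 12/175)) = 11*(414 + 20731/85400) = 11*(35376331/85400) = 389139641/85400 ≈ 4556.7)
H(2173, 2058) + 755017/P = 33*2058 + 755017/(389139641/85400) = 67914 + 755017*(85400/389139641) = 67914 + 64478451800/389139641 = 26492508030674/389139641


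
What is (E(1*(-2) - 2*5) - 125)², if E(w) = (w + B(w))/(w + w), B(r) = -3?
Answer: 990025/64 ≈ 15469.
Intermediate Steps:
E(w) = (-3 + w)/(2*w) (E(w) = (w - 3)/(w + w) = (-3 + w)/((2*w)) = (-3 + w)*(1/(2*w)) = (-3 + w)/(2*w))
(E(1*(-2) - 2*5) - 125)² = ((-3 + (1*(-2) - 2*5))/(2*(1*(-2) - 2*5)) - 125)² = ((-3 + (-2 - 10))/(2*(-2 - 10)) - 125)² = ((½)*(-3 - 12)/(-12) - 125)² = ((½)*(-1/12)*(-15) - 125)² = (5/8 - 125)² = (-995/8)² = 990025/64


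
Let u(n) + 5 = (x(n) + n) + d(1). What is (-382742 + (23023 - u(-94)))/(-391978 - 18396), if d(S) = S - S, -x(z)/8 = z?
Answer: 180186/205187 ≈ 0.87815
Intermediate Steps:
x(z) = -8*z
d(S) = 0
u(n) = -5 - 7*n (u(n) = -5 + ((-8*n + n) + 0) = -5 + (-7*n + 0) = -5 - 7*n)
(-382742 + (23023 - u(-94)))/(-391978 - 18396) = (-382742 + (23023 - (-5 - 7*(-94))))/(-391978 - 18396) = (-382742 + (23023 - (-5 + 658)))/(-410374) = (-382742 + (23023 - 1*653))*(-1/410374) = (-382742 + (23023 - 653))*(-1/410374) = (-382742 + 22370)*(-1/410374) = -360372*(-1/410374) = 180186/205187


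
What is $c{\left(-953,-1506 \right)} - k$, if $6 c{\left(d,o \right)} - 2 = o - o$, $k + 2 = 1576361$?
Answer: $- \frac{4729076}{3} \approx -1.5764 \cdot 10^{6}$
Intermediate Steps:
$k = 1576359$ ($k = -2 + 1576361 = 1576359$)
$c{\left(d,o \right)} = \frac{1}{3}$ ($c{\left(d,o \right)} = \frac{1}{3} + \frac{o - o}{6} = \frac{1}{3} + \frac{1}{6} \cdot 0 = \frac{1}{3} + 0 = \frac{1}{3}$)
$c{\left(-953,-1506 \right)} - k = \frac{1}{3} - 1576359 = - \frac{4729076}{3}$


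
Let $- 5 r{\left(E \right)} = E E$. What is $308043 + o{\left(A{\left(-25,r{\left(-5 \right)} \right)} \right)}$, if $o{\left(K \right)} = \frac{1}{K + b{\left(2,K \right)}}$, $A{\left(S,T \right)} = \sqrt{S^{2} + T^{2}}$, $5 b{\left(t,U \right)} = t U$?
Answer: $308043 + \frac{\sqrt{26}}{182} \approx 3.0804 \cdot 10^{5}$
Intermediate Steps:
$r{\left(E \right)} = - \frac{E^{2}}{5}$ ($r{\left(E \right)} = - \frac{E E}{5} = - \frac{E^{2}}{5}$)
$b{\left(t,U \right)} = \frac{U t}{5}$ ($b{\left(t,U \right)} = \frac{t U}{5} = \frac{U t}{5}$)
$o{\left(K \right)} = \frac{5}{7 K}$ ($o{\left(K \right)} = \frac{1}{K + \frac{1}{5} K 2} = \frac{1}{K + \frac{2 K}{5}} = \frac{1}{\frac{7}{5} K} = \frac{5}{7 K}$)
$308043 + o{\left(A{\left(-25,r{\left(-5 \right)} \right)} \right)} = 308043 + \frac{5}{7 \sqrt{\left(-25\right)^{2} + \left(- \frac{\left(-5\right)^{2}}{5}\right)^{2}}} = 308043 + \frac{5}{7 \sqrt{625 + \left(\left(- \frac{1}{5}\right) 25\right)^{2}}} = 308043 + \frac{5}{7 \sqrt{625 + \left(-5\right)^{2}}} = 308043 + \frac{5}{7 \sqrt{625 + 25}} = 308043 + \frac{5}{7 \sqrt{650}} = 308043 + \frac{5}{7 \cdot 5 \sqrt{26}} = 308043 + \frac{5 \frac{\sqrt{26}}{130}}{7} = 308043 + \frac{\sqrt{26}}{182}$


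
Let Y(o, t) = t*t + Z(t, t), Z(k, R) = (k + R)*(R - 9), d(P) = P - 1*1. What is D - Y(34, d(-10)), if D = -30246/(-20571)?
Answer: -3836695/6857 ≈ -559.53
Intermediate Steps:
d(P) = -1 + P (d(P) = P - 1 = -1 + P)
Z(k, R) = (-9 + R)*(R + k) (Z(k, R) = (R + k)*(-9 + R) = (-9 + R)*(R + k))
Y(o, t) = -18*t + 3*t**2 (Y(o, t) = t*t + (t**2 - 9*t - 9*t + t*t) = t**2 + (t**2 - 9*t - 9*t + t**2) = t**2 + (-18*t + 2*t**2) = -18*t + 3*t**2)
D = 10082/6857 (D = -30246*(-1/20571) = 10082/6857 ≈ 1.4703)
D - Y(34, d(-10)) = 10082/6857 - 3*(-1 - 10)*(-6 + (-1 - 10)) = 10082/6857 - 3*(-11)*(-6 - 11) = 10082/6857 - 3*(-11)*(-17) = 10082/6857 - 1*561 = 10082/6857 - 561 = -3836695/6857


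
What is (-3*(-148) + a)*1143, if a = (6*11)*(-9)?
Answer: -171450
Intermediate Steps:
a = -594 (a = 66*(-9) = -594)
(-3*(-148) + a)*1143 = (-3*(-148) - 594)*1143 = (444 - 594)*1143 = -150*1143 = -171450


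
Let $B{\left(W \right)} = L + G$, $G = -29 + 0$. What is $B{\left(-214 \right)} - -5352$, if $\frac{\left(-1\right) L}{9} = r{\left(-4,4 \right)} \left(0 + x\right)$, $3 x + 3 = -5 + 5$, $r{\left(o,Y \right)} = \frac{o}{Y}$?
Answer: $5314$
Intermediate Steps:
$x = -1$ ($x = -1 + \frac{-5 + 5}{3} = -1 + \frac{1}{3} \cdot 0 = -1 + 0 = -1$)
$L = -9$ ($L = - 9 - \frac{4}{4} \left(0 - 1\right) = - 9 \left(-4\right) \frac{1}{4} \left(-1\right) = - 9 \left(\left(-1\right) \left(-1\right)\right) = \left(-9\right) 1 = -9$)
$G = -29$
$B{\left(W \right)} = -38$ ($B{\left(W \right)} = -9 - 29 = -38$)
$B{\left(-214 \right)} - -5352 = -38 - -5352 = -38 + 5352 = 5314$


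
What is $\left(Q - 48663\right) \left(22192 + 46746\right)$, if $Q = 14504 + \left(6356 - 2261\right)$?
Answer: $-2072552032$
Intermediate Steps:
$Q = 18599$ ($Q = 14504 + 4095 = 18599$)
$\left(Q - 48663\right) \left(22192 + 46746\right) = \left(18599 - 48663\right) \left(22192 + 46746\right) = \left(-30064\right) 68938 = -2072552032$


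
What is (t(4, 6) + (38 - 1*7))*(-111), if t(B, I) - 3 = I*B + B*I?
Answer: -9102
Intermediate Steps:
t(B, I) = 3 + 2*B*I (t(B, I) = 3 + (I*B + B*I) = 3 + (B*I + B*I) = 3 + 2*B*I)
(t(4, 6) + (38 - 1*7))*(-111) = ((3 + 2*4*6) + (38 - 1*7))*(-111) = ((3 + 48) + (38 - 7))*(-111) = (51 + 31)*(-111) = 82*(-111) = -9102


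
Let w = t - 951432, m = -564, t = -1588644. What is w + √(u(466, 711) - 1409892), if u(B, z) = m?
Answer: -2540076 + 2*I*√352614 ≈ -2.5401e+6 + 1187.6*I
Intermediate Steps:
u(B, z) = -564
w = -2540076 (w = -1588644 - 951432 = -2540076)
w + √(u(466, 711) - 1409892) = -2540076 + √(-564 - 1409892) = -2540076 + √(-1410456) = -2540076 + 2*I*√352614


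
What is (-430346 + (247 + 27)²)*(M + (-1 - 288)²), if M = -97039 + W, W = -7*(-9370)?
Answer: -18499619440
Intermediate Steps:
W = 65590
M = -31449 (M = -97039 + 65590 = -31449)
(-430346 + (247 + 27)²)*(M + (-1 - 288)²) = (-430346 + (247 + 27)²)*(-31449 + (-1 - 288)²) = (-430346 + 274²)*(-31449 + (-289)²) = (-430346 + 75076)*(-31449 + 83521) = -355270*52072 = -18499619440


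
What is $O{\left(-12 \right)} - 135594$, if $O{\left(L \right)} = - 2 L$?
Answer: $-135570$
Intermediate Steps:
$O{\left(-12 \right)} - 135594 = \left(-2\right) \left(-12\right) - 135594 = 24 - 135594 = -135570$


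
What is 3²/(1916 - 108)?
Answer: 9/1808 ≈ 0.0049779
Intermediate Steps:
3²/(1916 - 108) = 9/1808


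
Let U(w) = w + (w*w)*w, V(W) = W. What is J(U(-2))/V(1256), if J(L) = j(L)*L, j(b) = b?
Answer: 25/314 ≈ 0.079618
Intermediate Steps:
U(w) = w + w**3 (U(w) = w + w**2*w = w + w**3)
J(L) = L**2 (J(L) = L*L = L**2)
J(U(-2))/V(1256) = (-2 + (-2)**3)**2/1256 = (-2 - 8)**2*(1/1256) = (-10)**2*(1/1256) = 100*(1/1256) = 25/314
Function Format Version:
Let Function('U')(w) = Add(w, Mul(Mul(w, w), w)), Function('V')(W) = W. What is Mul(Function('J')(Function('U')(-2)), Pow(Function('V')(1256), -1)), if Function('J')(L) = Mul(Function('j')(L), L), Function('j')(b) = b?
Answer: Rational(25, 314) ≈ 0.079618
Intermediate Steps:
Function('U')(w) = Add(w, Pow(w, 3)) (Function('U')(w) = Add(w, Mul(Pow(w, 2), w)) = Add(w, Pow(w, 3)))
Function('J')(L) = Pow(L, 2) (Function('J')(L) = Mul(L, L) = Pow(L, 2))
Mul(Function('J')(Function('U')(-2)), Pow(Function('V')(1256), -1)) = Mul(Pow(Add(-2, Pow(-2, 3)), 2), Pow(1256, -1)) = Mul(Pow(Add(-2, -8), 2), Rational(1, 1256)) = Mul(Pow(-10, 2), Rational(1, 1256)) = Mul(100, Rational(1, 1256)) = Rational(25, 314)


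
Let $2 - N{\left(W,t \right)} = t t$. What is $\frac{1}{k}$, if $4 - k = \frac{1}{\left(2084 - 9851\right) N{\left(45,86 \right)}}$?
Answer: $\frac{57429198}{229716791} \approx 0.25$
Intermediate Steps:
$N{\left(W,t \right)} = 2 - t^{2}$ ($N{\left(W,t \right)} = 2 - t t = 2 - t^{2}$)
$k = \frac{229716791}{57429198}$ ($k = 4 - \frac{1}{\left(2084 - 9851\right) \left(2 - 86^{2}\right)} = 4 - \frac{1}{\left(-7767\right) \left(2 - 7396\right)} = 4 - - \frac{1}{7767 \left(2 - 7396\right)} = 4 - - \frac{1}{7767 \left(-7394\right)} = 4 - \left(- \frac{1}{7767}\right) \left(- \frac{1}{7394}\right) = 4 - \frac{1}{57429198} = \frac{229716791}{57429198} \approx 4.0$)
$\frac{1}{k} = \frac{1}{\frac{229716791}{57429198}} = \frac{57429198}{229716791}$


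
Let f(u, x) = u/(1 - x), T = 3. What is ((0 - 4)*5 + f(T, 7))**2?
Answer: 1681/4 ≈ 420.25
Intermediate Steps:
((0 - 4)*5 + f(T, 7))**2 = ((0 - 4)*5 - 1*3/(-1 + 7))**2 = (-4*5 - 1*3/6)**2 = (-20 - 1*3*1/6)**2 = (-20 - 1/2)**2 = (-41/2)**2 = 1681/4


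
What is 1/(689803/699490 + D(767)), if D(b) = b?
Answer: 699490/537198633 ≈ 0.0013021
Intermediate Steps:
1/(689803/699490 + D(767)) = 1/(689803/699490 + 767) = 1/(537198633/699490) = 699490/537198633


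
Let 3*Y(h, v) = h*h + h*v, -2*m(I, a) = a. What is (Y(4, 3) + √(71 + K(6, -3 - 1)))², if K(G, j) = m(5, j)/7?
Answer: 9979/63 + 8*√3493/3 ≈ 316.00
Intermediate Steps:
m(I, a) = -a/2
K(G, j) = -j/14 (K(G, j) = -j/2/7 = -j/2*(⅐) = -j/14)
Y(h, v) = h²/3 + h*v/3 (Y(h, v) = (h*h + h*v)/3 = (h² + h*v)/3 = h²/3 + h*v/3)
(Y(4, 3) + √(71 + K(6, -3 - 1)))² = ((⅓)*4*(4 + 3) + √(71 - (-3 - 1)/14))² = ((⅓)*4*7 + √(71 - 1/14*(-4)))² = (28/3 + √(71 + 2/7))² = (28/3 + √(499/7))² = (28/3 + √3493/7)²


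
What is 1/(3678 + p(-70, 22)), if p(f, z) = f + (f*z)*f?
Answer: 1/111408 ≈ 8.9760e-6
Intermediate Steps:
p(f, z) = f + z*f**2
1/(3678 + p(-70, 22)) = 1/(3678 - 70*(1 - 70*22)) = 1/(3678 - 70*(1 - 1540)) = 1/(3678 - 70*(-1539)) = 1/(3678 + 107730) = 1/111408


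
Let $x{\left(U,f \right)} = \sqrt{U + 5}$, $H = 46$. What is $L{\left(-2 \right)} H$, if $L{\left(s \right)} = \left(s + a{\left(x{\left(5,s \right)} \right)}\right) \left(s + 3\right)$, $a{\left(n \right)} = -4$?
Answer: $-276$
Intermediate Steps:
$x{\left(U,f \right)} = \sqrt{5 + U}$
$L{\left(s \right)} = \left(-4 + s\right) \left(3 + s\right)$ ($L{\left(s \right)} = \left(s - 4\right) \left(s + 3\right) = \left(-4 + s\right) \left(3 + s\right)$)
$L{\left(-2 \right)} H = \left(-12 + \left(-2\right)^{2} - -2\right) 46 = \left(-12 + 4 + 2\right) 46 = \left(-6\right) 46 = -276$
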